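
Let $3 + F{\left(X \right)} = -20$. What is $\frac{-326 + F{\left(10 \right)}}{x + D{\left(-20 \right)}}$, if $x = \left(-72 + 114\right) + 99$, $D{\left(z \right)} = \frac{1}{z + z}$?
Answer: $- \frac{13960}{5639} \approx -2.4756$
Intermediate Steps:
$D{\left(z \right)} = \frac{1}{2 z}$
$F{\left(X \right)} = -23$ ($F{\left(X \right)} = -3 - 20 = -23$)
$x = 141$ ($x = 42 + 99 = 141$)
$\frac{-326 + F{\left(10 \right)}}{x + D{\left(-20 \right)}} = \frac{-326 - 23}{141 + \frac{1}{2 \left(-20\right)}} = - \frac{349}{141 + \frac{1}{2} \left(- \frac{1}{20}\right)} = - \frac{349}{141 - \frac{1}{40}} = - \frac{349}{\frac{5639}{40}} = \left(-349\right) \frac{40}{5639} = - \frac{13960}{5639}$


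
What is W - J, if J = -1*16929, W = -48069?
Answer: -31140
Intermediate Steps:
J = -16929
W - J = -48069 - 1*(-16929) = -48069 + 16929 = -31140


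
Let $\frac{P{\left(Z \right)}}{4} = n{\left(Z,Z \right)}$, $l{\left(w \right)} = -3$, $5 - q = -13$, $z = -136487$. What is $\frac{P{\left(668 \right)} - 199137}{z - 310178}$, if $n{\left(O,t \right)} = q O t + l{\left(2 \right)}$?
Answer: $- \frac{31928979}{446665} \approx -71.483$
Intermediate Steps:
$q = 18$ ($q = 5 - -13 = 5 + 13 = 18$)
$n{\left(O,t \right)} = -3 + 18 O t$ ($n{\left(O,t \right)} = 18 O t - 3 = -3 + 18 O t$)
$P{\left(Z \right)} = -12 + 72 Z^{2}$ ($P{\left(Z \right)} = 4 \left(-3 + 18 Z Z\right) = 4 \left(-3 + 18 Z^{2}\right) = -12 + 72 Z^{2}$)
$\frac{P{\left(668 \right)} - 199137}{z - 310178} = \frac{\left(-12 + 72 \cdot 668^{2}\right) - 199137}{-136487 - 310178} = \frac{\left(-12 + 72 \cdot 446224\right) - 199137}{-446665} = \left(\left(-12 + 32128128\right) - 199137\right) \left(- \frac{1}{446665}\right) = \left(32128116 - 199137\right) \left(- \frac{1}{446665}\right) = 31928979 \left(- \frac{1}{446665}\right) = - \frac{31928979}{446665}$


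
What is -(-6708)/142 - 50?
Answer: -196/71 ≈ -2.7606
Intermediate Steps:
-(-6708)/142 - 50 = -86*(-39/71) - 50 = 3354/71 - 50 = -196/71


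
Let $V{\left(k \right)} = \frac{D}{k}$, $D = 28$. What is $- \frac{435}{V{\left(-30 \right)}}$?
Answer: $\frac{6525}{14} \approx 466.07$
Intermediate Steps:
$V{\left(k \right)} = \frac{28}{k}$
$- \frac{435}{V{\left(-30 \right)}} = - \frac{435}{28 \frac{1}{-30}} = - \frac{435}{28 \left(- \frac{1}{30}\right)} = - \frac{435}{- \frac{14}{15}} = \left(-435\right) \left(- \frac{15}{14}\right) = \frac{6525}{14}$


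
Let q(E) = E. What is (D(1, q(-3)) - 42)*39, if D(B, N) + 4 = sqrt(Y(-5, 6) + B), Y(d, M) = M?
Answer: -1794 + 39*sqrt(7) ≈ -1690.8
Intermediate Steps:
D(B, N) = -4 + sqrt(6 + B)
(D(1, q(-3)) - 42)*39 = ((-4 + sqrt(6 + 1)) - 42)*39 = ((-4 + sqrt(7)) - 42)*39 = (-46 + sqrt(7))*39 = -1794 + 39*sqrt(7)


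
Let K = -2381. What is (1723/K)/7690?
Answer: -1723/18309890 ≈ -9.4102e-5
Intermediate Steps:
(1723/K)/7690 = (1723/(-2381))/7690 = (1723*(-1/2381))*(1/7690) = -1723/2381*1/7690 = -1723/18309890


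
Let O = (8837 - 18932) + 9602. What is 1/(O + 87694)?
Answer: 1/87201 ≈ 1.1468e-5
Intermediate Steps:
O = -493 (O = -10095 + 9602 = -493)
1/(O + 87694) = 1/(-493 + 87694) = 1/87201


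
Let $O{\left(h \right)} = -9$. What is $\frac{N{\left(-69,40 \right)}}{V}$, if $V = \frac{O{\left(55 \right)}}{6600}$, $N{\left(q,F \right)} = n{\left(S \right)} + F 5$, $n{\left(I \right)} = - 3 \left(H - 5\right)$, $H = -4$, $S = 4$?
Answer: $- \frac{499400}{3} \approx -1.6647 \cdot 10^{5}$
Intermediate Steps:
$n{\left(I \right)} = 27$ ($n{\left(I \right)} = - 3 \left(-4 - 5\right) = \left(-3\right) \left(-9\right) = 27$)
$N{\left(q,F \right)} = 27 + 5 F$ ($N{\left(q,F \right)} = 27 + F 5 = 27 + 5 F$)
$V = - \frac{3}{2200}$ ($V = - \frac{9}{6600} = \left(-9\right) \frac{1}{6600} = - \frac{3}{2200} \approx -0.0013636$)
$\frac{N{\left(-69,40 \right)}}{V} = \frac{27 + 5 \cdot 40}{- \frac{3}{2200}} = \left(27 + 200\right) \left(- \frac{2200}{3}\right) = 227 \left(- \frac{2200}{3}\right) = - \frac{499400}{3}$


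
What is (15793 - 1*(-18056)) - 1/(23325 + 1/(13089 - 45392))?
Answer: 25504120495123/753467474 ≈ 33849.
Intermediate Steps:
(15793 - 1*(-18056)) - 1/(23325 + 1/(13089 - 45392)) = (15793 + 18056) - 1/(23325 + 1/(-32303)) = 33849 - 1/(23325 - 1/32303) = 33849 - 1/753467474/32303 = 33849 - 1*32303/753467474 = 33849 - 32303/753467474 = 25504120495123/753467474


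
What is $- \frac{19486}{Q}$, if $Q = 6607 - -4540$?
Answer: $- \frac{19486}{11147} \approx -1.7481$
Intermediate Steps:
$Q = 11147$ ($Q = 6607 + 4540 = 11147$)
$- \frac{19486}{Q} = - \frac{19486}{11147}$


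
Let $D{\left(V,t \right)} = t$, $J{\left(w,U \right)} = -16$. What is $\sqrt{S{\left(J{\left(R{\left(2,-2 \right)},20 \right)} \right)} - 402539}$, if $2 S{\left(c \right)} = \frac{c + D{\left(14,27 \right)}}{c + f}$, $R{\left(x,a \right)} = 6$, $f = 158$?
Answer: $\frac{i \sqrt{8116795615}}{142} \approx 634.46 i$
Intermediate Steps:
$S{\left(c \right)} = \frac{27 + c}{2 \left(158 + c\right)}$ ($S{\left(c \right)} = \frac{\left(c + 27\right) \frac{1}{c + 158}}{2} = \frac{\left(27 + c\right) \frac{1}{158 + c}}{2} = \frac{\frac{1}{158 + c} \left(27 + c\right)}{2} = \frac{27 + c}{2 \left(158 + c\right)}$)
$\sqrt{S{\left(J{\left(R{\left(2,-2 \right)},20 \right)} \right)} - 402539} = \sqrt{\frac{27 - 16}{2 \left(158 - 16\right)} - 402539} = \sqrt{\frac{1}{2} \cdot \frac{1}{142} \cdot 11 - 402539} = \sqrt{\frac{11}{284} - 402539} = \sqrt{- \frac{114321065}{284}} = \frac{i \sqrt{8116795615}}{142}$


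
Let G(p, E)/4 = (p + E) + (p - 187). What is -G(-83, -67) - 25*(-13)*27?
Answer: 10455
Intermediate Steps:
G(p, E) = -748 + 4*E + 8*p (G(p, E) = 4*((p + E) + (p - 187)) = 4*((E + p) + (-187 + p)) = 4*(-187 + E + 2*p) = -748 + 4*E + 8*p)
-G(-83, -67) - 25*(-13)*27 = -(-748 + 4*(-67) + 8*(-83)) - 25*(-13)*27 = -(-748 - 268 - 664) - (-325)*27 = -1*(-1680) - 1*(-8775) = 1680 + 8775 = 10455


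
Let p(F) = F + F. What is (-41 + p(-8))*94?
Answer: -5358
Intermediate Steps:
p(F) = 2*F
(-41 + p(-8))*94 = (-41 + 2*(-8))*94 = (-41 - 16)*94 = -57*94 = -5358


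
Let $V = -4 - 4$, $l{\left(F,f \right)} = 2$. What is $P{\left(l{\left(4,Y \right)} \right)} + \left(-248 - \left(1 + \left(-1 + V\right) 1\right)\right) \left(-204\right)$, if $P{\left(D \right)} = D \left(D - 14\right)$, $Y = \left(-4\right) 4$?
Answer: $48936$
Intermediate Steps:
$Y = -16$
$V = -8$
$P{\left(D \right)} = D \left(-14 + D\right)$
$P{\left(l{\left(4,Y \right)} \right)} + \left(-248 - \left(1 + \left(-1 + V\right) 1\right)\right) \left(-204\right) = 2 \left(-14 + 2\right) + \left(-248 - \left(1 + \left(-1 - 8\right) 1\right)\right) \left(-204\right) = 2 \left(-12\right) + \left(-248 - \left(1 - 9\right)\right) \left(-204\right) = -24 + \left(-248 - \left(1 - 9\right)\right) \left(-204\right) = -24 + \left(-248 - -8\right) \left(-204\right) = -24 + \left(-248 + 8\right) \left(-204\right) = -24 - -48960 = -24 + 48960 = 48936$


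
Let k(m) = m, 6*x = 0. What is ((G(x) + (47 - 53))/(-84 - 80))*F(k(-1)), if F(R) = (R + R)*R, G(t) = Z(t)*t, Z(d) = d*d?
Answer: 3/41 ≈ 0.073171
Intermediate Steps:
Z(d) = d**2
x = 0 (x = (1/6)*0 = 0)
G(t) = t**3 (G(t) = t**2*t = t**3)
F(R) = 2*R**2 (F(R) = (2*R)*R = 2*R**2)
((G(x) + (47 - 53))/(-84 - 80))*F(k(-1)) = ((0**3 + (47 - 53))/(-84 - 80))*(2*(-1)**2) = ((0 - 6)/(-164))*(2*1) = -6*(-1/164)*2 = (3/82)*2 = 3/41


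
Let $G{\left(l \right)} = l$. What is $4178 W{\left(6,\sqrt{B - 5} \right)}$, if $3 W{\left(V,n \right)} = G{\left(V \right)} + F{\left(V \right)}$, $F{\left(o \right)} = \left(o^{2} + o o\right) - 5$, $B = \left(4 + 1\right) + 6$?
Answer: $\frac{304994}{3} \approx 1.0166 \cdot 10^{5}$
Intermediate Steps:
$B = 11$ ($B = 5 + 6 = 11$)
$F{\left(o \right)} = -5 + 2 o^{2}$ ($F{\left(o \right)} = \left(o^{2} + o^{2}\right) - 5 = 2 o^{2} - 5 = -5 + 2 o^{2}$)
$W{\left(V,n \right)} = - \frac{5}{3} + \frac{V}{3} + \frac{2 V^{2}}{3}$ ($W{\left(V,n \right)} = \frac{V + \left(-5 + 2 V^{2}\right)}{3} = \frac{-5 + V + 2 V^{2}}{3} = - \frac{5}{3} + \frac{V}{3} + \frac{2 V^{2}}{3}$)
$4178 W{\left(6,\sqrt{B - 5} \right)} = 4178 \left(- \frac{5}{3} + \frac{1}{3} \cdot 6 + \frac{2 \cdot 6^{2}}{3}\right) = 4178 \left(- \frac{5}{3} + 2 + \frac{2}{3} \cdot 36\right) = 4178 \left(- \frac{5}{3} + 2 + 24\right) = 4178 \cdot \frac{73}{3} = \frac{304994}{3}$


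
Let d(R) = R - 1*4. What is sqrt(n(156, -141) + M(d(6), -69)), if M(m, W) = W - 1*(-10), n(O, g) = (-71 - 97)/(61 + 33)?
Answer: I*sqrt(134279)/47 ≈ 7.7966*I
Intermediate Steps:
d(R) = -4 + R (d(R) = R - 4 = -4 + R)
n(O, g) = -84/47 (n(O, g) = -168/94 = -168*1/94 = -84/47)
M(m, W) = 10 + W (M(m, W) = W + 10 = 10 + W)
sqrt(n(156, -141) + M(d(6), -69)) = sqrt(-84/47 + (10 - 69)) = sqrt(-84/47 - 59) = sqrt(-2857/47) = I*sqrt(134279)/47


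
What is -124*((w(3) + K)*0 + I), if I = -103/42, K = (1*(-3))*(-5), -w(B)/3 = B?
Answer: 6386/21 ≈ 304.10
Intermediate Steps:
w(B) = -3*B
K = 15 (K = -3*(-5) = 15)
I = -103/42 (I = -103*1/42 = -103/42 ≈ -2.4524)
-124*((w(3) + K)*0 + I) = -124*((-3*3 + 15)*0 - 103/42) = -124*((-9 + 15)*0 - 103/42) = -124*(6*0 - 103/42) = -124*(0 - 103/42) = -124*(-103/42) = 6386/21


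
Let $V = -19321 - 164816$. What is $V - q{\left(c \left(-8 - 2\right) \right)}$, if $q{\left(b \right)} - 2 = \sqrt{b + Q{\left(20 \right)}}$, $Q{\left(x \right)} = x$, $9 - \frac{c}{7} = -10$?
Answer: $-184139 - i \sqrt{1310} \approx -1.8414 \cdot 10^{5} - 36.194 i$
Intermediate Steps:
$c = 133$ ($c = 63 - -70 = 63 + 70 = 133$)
$q{\left(b \right)} = 2 + \sqrt{20 + b}$ ($q{\left(b \right)} = 2 + \sqrt{b + 20} = 2 + \sqrt{20 + b}$)
$V = -184137$ ($V = -19321 - 164816 = -184137$)
$V - q{\left(c \left(-8 - 2\right) \right)} = -184137 - \left(2 + \sqrt{20 + 133 \left(-8 - 2\right)}\right) = -184137 - \left(2 + \sqrt{20 + 133 \left(-10\right)}\right) = -184137 - \left(2 + \sqrt{20 - 1330}\right) = -184137 - \left(2 + \sqrt{-1310}\right) = -184137 - \left(2 + i \sqrt{1310}\right) = -184139 - i \sqrt{1310}$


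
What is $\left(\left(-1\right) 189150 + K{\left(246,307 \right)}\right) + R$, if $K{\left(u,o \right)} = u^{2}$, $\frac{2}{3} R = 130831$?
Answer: $\frac{135225}{2} \approx 67613.0$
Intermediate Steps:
$R = \frac{392493}{2}$ ($R = \frac{3}{2} \cdot 130831 = \frac{392493}{2} \approx 1.9625 \cdot 10^{5}$)
$\left(\left(-1\right) 189150 + K{\left(246,307 \right)}\right) + R = \left(\left(-1\right) 189150 + 246^{2}\right) + \frac{392493}{2} = \left(-189150 + 60516\right) + \frac{392493}{2} = -128634 + \frac{392493}{2} = \frac{135225}{2}$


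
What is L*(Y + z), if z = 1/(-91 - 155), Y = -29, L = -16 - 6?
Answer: 78485/123 ≈ 638.09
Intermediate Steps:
L = -22
z = -1/246 (z = 1/(-246) = -1/246 ≈ -0.0040650)
L*(Y + z) = -22*(-29 - 1/246) = -22*(-7135/246) = 78485/123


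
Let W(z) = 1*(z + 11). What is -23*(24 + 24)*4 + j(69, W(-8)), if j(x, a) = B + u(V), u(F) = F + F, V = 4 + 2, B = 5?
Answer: -4399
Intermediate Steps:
W(z) = 11 + z (W(z) = 1*(11 + z) = 11 + z)
V = 6
u(F) = 2*F
j(x, a) = 17 (j(x, a) = 5 + 2*6 = 5 + 12 = 17)
-23*(24 + 24)*4 + j(69, W(-8)) = -23*(24 + 24)*4 + 17 = -23*48*4 + 17 = -1104*4 + 17 = -4416 + 17 = -4399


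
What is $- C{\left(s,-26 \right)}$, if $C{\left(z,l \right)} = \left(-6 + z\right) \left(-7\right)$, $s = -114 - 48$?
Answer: $-1176$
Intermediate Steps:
$s = -162$ ($s = -114 - 48 = -162$)
$C{\left(z,l \right)} = 42 - 7 z$
$- C{\left(s,-26 \right)} = - (42 - -1134) = - (42 + 1134) = \left(-1\right) 1176 = -1176$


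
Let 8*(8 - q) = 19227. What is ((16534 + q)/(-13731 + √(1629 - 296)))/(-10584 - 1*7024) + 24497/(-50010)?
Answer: -325261257292418317/664091832813000960 + 113109*√1333/26558361640192 ≈ -0.48978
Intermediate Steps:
q = -19163/8 (q = 8 - ⅛*19227 = 8 - 19227/8 = -19163/8 ≈ -2395.4)
((16534 + q)/(-13731 + √(1629 - 296)))/(-10584 - 1*7024) + 24497/(-50010) = ((16534 - 19163/8)/(-13731 + √(1629 - 296)))/(-10584 - 1*7024) + 24497/(-50010) = (113109/(8*(-13731 + √1333)))/(-10584 - 7024) + 24497*(-1/50010) = (113109/(8*(-13731 + √1333)))/(-17608) - 24497/50010 = (113109/(8*(-13731 + √1333)))*(-1/17608) - 24497/50010 = -113109/(140864*(-13731 + √1333)) - 24497/50010 = -24497/50010 - 113109/(140864*(-13731 + √1333))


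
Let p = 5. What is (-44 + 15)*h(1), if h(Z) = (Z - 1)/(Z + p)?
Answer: 0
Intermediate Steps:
h(Z) = (-1 + Z)/(5 + Z) (h(Z) = (Z - 1)/(Z + 5) = (-1 + Z)/(5 + Z))
(-44 + 15)*h(1) = (-44 + 15)*((-1 + 1)/(5 + 1)) = -29*0/6 = -29*0 = 0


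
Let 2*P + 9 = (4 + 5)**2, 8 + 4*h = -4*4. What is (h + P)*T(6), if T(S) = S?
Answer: 180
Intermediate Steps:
h = -6 (h = -2 + (-4*4)/4 = -2 + (1/4)*(-16) = -2 - 4 = -6)
P = 36 (P = -9/2 + (4 + 5)**2/2 = -9/2 + (1/2)*9**2 = -9/2 + (1/2)*81 = -9/2 + 81/2 = 36)
(h + P)*T(6) = (-6 + 36)*6 = 30*6 = 180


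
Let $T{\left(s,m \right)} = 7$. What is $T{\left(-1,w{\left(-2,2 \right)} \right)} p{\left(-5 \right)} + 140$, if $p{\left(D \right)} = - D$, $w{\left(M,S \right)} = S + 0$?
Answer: $175$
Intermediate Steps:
$w{\left(M,S \right)} = S$
$T{\left(-1,w{\left(-2,2 \right)} \right)} p{\left(-5 \right)} + 140 = 7 \left(\left(-1\right) \left(-5\right)\right) + 140 = 7 \cdot 5 + 140 = 35 + 140 = 175$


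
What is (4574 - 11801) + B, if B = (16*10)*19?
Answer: -4187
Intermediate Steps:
B = 3040 (B = 160*19 = 3040)
(4574 - 11801) + B = (4574 - 11801) + 3040 = -7227 + 3040 = -4187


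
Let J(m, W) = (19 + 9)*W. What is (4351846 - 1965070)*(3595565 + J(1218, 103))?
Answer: 8588691710424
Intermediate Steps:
J(m, W) = 28*W
(4351846 - 1965070)*(3595565 + J(1218, 103)) = (4351846 - 1965070)*(3595565 + 28*103) = 2386776*(3595565 + 2884) = 2386776*3598449 = 8588691710424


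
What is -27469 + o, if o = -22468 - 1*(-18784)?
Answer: -31153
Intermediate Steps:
o = -3684 (o = -22468 + 18784 = -3684)
-27469 + o = -27469 - 3684 = -31153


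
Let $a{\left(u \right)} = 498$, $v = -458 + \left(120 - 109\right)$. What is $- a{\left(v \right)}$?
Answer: $-498$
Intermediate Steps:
$v = -447$ ($v = -458 + \left(120 - 109\right) = -458 + 11 = -447$)
$- a{\left(v \right)} = \left(-1\right) 498 = -498$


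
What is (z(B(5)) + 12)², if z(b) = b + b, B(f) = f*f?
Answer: 3844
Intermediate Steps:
B(f) = f²
z(b) = 2*b
(z(B(5)) + 12)² = (2*5² + 12)² = (2*25 + 12)² = (50 + 12)² = 62² = 3844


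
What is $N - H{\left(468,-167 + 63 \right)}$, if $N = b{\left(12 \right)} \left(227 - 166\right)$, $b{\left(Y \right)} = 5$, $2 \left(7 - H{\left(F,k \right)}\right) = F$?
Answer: $532$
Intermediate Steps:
$H{\left(F,k \right)} = 7 - \frac{F}{2}$
$N = 305$ ($N = 5 \left(227 - 166\right) = 5 \cdot 61 = 305$)
$N - H{\left(468,-167 + 63 \right)} = 305 - \left(7 - 234\right) = 305 - -227 = 305 + 227 = 532$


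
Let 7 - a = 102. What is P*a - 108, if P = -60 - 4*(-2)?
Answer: 4832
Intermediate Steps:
P = -52 (P = -60 - 1*(-8) = -60 + 8 = -52)
a = -95 (a = 7 - 1*102 = 7 - 102 = -95)
P*a - 108 = -52*(-95) - 108 = 4940 - 108 = 4832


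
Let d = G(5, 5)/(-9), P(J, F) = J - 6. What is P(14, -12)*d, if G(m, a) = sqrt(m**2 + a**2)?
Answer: -40*sqrt(2)/9 ≈ -6.2854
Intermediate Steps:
P(J, F) = -6 + J
G(m, a) = sqrt(a**2 + m**2)
d = -5*sqrt(2)/9 (d = sqrt(5**2 + 5**2)/(-9) = sqrt(25 + 25)*(-1/9) = sqrt(50)*(-1/9) = (5*sqrt(2))*(-1/9) = -5*sqrt(2)/9 ≈ -0.78567)
P(14, -12)*d = (-6 + 14)*(-5*sqrt(2)/9) = 8*(-5*sqrt(2)/9) = -40*sqrt(2)/9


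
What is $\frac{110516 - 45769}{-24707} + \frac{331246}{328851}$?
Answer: $- \frac{13108020775}{8124921657} \approx -1.6133$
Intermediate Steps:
$\frac{110516 - 45769}{-24707} + \frac{331246}{328851} = \left(110516 - 45769\right) \left(- \frac{1}{24707}\right) + 331246 \cdot \frac{1}{328851} = 64747 \left(- \frac{1}{24707}\right) + \frac{331246}{328851} = - \frac{64747}{24707} + \frac{331246}{328851} = - \frac{13108020775}{8124921657}$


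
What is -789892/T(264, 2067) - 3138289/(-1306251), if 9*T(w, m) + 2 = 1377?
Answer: -9281859786653/1796095125 ≈ -5167.8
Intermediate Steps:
T(w, m) = 1375/9 (T(w, m) = -2/9 + (1/9)*1377 = -2/9 + 153 = 1375/9)
-789892/T(264, 2067) - 3138289/(-1306251) = -789892/1375/9 - 3138289/(-1306251) = -789892*9/1375 - 3138289*(-1/1306251) = -7109028/1375 + 3138289/1306251 = -9281859786653/1796095125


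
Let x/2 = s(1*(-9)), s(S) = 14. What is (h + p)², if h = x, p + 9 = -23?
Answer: 16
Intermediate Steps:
x = 28 (x = 2*14 = 28)
p = -32 (p = -9 - 23 = -32)
h = 28
(h + p)² = (28 - 32)² = (-4)² = 16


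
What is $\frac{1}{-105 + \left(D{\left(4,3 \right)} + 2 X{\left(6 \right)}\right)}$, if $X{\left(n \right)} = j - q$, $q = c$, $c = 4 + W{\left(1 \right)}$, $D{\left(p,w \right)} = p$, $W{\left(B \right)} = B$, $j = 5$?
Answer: $- \frac{1}{101} \approx -0.009901$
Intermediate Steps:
$c = 5$ ($c = 4 + 1 = 5$)
$q = 5$
$X{\left(n \right)} = 0$ ($X{\left(n \right)} = 5 - 5 = 0$)
$\frac{1}{-105 + \left(D{\left(4,3 \right)} + 2 X{\left(6 \right)}\right)} = \frac{1}{-105 + \left(4 + 2 \cdot 0\right)} = \frac{1}{-105 + \left(4 + 0\right)} = \frac{1}{-105 + 4} = \frac{1}{-101} = - \frac{1}{101}$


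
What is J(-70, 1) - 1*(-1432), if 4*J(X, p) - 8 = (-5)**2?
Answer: 5761/4 ≈ 1440.3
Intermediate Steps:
J(X, p) = 33/4 (J(X, p) = 2 + (1/4)*(-5)**2 = 2 + (1/4)*25 = 2 + 25/4 = 33/4)
J(-70, 1) - 1*(-1432) = 33/4 - 1*(-1432) = 33/4 + 1432 = 5761/4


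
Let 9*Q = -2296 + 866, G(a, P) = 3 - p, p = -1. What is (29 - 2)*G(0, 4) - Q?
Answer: 2402/9 ≈ 266.89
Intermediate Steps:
G(a, P) = 4 (G(a, P) = 3 - 1*(-1) = 3 + 1 = 4)
Q = -1430/9 (Q = (-2296 + 866)/9 = (⅑)*(-1430) = -1430/9 ≈ -158.89)
(29 - 2)*G(0, 4) - Q = (29 - 2)*4 - 1*(-1430/9) = 27*4 + 1430/9 = 108 + 1430/9 = 2402/9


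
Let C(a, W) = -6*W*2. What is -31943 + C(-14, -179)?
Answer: -29795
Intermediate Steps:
C(a, W) = -12*W
-31943 + C(-14, -179) = -31943 - 12*(-179) = -31943 + 2148 = -29795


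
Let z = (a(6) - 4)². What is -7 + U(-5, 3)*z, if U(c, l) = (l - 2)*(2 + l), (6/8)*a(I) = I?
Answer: 73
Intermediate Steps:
a(I) = 4*I/3
U(c, l) = (-2 + l)*(2 + l)
z = 16 (z = ((4/3)*6 - 4)² = (8 - 4)² = 4² = 16)
-7 + U(-5, 3)*z = -7 + (-4 + 3²)*16 = -7 + (-4 + 9)*16 = -7 + 5*16 = -7 + 80 = 73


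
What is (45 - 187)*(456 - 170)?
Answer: -40612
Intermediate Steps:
(45 - 187)*(456 - 170) = -142*286 = -40612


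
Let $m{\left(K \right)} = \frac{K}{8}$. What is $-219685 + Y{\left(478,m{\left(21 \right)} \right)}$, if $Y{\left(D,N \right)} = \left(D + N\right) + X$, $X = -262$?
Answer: $- \frac{1755731}{8} \approx -2.1947 \cdot 10^{5}$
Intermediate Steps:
$m{\left(K \right)} = \frac{K}{8}$ ($m{\left(K \right)} = K \frac{1}{8} = \frac{K}{8}$)
$Y{\left(D,N \right)} = -262 + D + N$ ($Y{\left(D,N \right)} = \left(D + N\right) - 262 = -262 + D + N$)
$-219685 + Y{\left(478,m{\left(21 \right)} \right)} = -219685 + \left(-262 + 478 + \frac{1}{8} \cdot 21\right) = -219685 + \left(-262 + 478 + \frac{21}{8}\right) = -219685 + \frac{1749}{8} = - \frac{1755731}{8}$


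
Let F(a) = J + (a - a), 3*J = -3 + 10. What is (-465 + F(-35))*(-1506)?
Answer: 696776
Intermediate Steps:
J = 7/3 (J = (-3 + 10)/3 = (⅓)*7 = 7/3 ≈ 2.3333)
F(a) = 7/3 (F(a) = 7/3 + (a - a) = 7/3 + 0 = 7/3)
(-465 + F(-35))*(-1506) = (-465 + 7/3)*(-1506) = -1388/3*(-1506) = 696776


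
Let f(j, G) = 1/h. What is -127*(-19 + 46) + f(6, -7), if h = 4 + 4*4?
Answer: -68579/20 ≈ -3428.9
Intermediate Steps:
h = 20 (h = 4 + 16 = 20)
f(j, G) = 1/20
-127*(-19 + 46) + f(6, -7) = -127*(-19 + 46) + 1/20 = -127*27 + 1/20 = -3429 + 1/20 = -68579/20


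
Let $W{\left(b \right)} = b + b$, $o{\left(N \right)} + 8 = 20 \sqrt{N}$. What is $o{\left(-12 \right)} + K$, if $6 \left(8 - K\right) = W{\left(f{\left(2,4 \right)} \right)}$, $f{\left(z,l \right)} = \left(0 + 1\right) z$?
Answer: $- \frac{2}{3} + 40 i \sqrt{3} \approx -0.66667 + 69.282 i$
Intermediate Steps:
$o{\left(N \right)} = -8 + 20 \sqrt{N}$
$f{\left(z,l \right)} = z$ ($f{\left(z,l \right)} = 1 z = z$)
$W{\left(b \right)} = 2 b$
$K = \frac{22}{3}$ ($K = 8 - \frac{2 \cdot 2}{6} = 8 - \frac{2}{3} = \frac{22}{3} \approx 7.3333$)
$o{\left(-12 \right)} + K = \left(-8 + 20 \sqrt{-12}\right) + \frac{22}{3} = \left(-8 + 20 \cdot 2 i \sqrt{3}\right) + \frac{22}{3} = \left(-8 + 40 i \sqrt{3}\right) + \frac{22}{3} = - \frac{2}{3} + 40 i \sqrt{3}$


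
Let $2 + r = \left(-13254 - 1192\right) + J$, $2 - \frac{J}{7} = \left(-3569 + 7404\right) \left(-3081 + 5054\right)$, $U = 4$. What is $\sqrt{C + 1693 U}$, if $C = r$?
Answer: $i \sqrt{52972847} \approx 7278.2 i$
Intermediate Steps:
$J = -52965171$ ($J = 14 - 7 \left(-3569 + 7404\right) \left(-3081 + 5054\right) = 14 - 7 \cdot 3835 \cdot 1973 = 14 - 52965185 = -52965171$)
$r = -52979619$ ($r = -2 - 52979617 = -52979619$)
$C = -52979619$
$\sqrt{C + 1693 U} = \sqrt{-52979619 + 1693 \cdot 4} = \sqrt{-52979619 + 6772} = \sqrt{-52972847} = i \sqrt{52972847}$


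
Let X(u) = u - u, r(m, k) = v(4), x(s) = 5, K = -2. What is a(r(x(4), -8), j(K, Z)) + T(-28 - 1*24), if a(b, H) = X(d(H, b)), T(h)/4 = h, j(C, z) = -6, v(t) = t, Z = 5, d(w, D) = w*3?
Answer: -208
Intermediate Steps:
d(w, D) = 3*w
T(h) = 4*h
r(m, k) = 4
X(u) = 0
a(b, H) = 0
a(r(x(4), -8), j(K, Z)) + T(-28 - 1*24) = 0 + 4*(-28 - 1*24) = 0 + 4*(-28 - 24) = 0 + 4*(-52) = 0 - 208 = -208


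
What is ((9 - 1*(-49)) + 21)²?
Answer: 6241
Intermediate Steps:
((9 - 1*(-49)) + 21)² = ((9 + 49) + 21)² = (58 + 21)² = 79² = 6241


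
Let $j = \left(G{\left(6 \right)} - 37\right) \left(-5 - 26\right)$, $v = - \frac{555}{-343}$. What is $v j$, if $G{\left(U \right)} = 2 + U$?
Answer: $\frac{498945}{343} \approx 1454.7$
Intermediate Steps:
$v = \frac{555}{343}$ ($v = \left(-555\right) \left(- \frac{1}{343}\right) = \frac{555}{343} \approx 1.6181$)
$j = 899$ ($j = \left(\left(2 + 6\right) - 37\right) \left(-5 - 26\right) = \left(8 - 37\right) \left(-31\right) = \left(-29\right) \left(-31\right) = 899$)
$v j = \frac{555}{343} \cdot 899 = \frac{498945}{343}$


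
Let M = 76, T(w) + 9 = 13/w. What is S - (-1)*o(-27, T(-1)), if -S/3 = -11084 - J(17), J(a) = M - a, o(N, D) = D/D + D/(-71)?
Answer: 2373552/71 ≈ 33430.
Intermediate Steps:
T(w) = -9 + 13/w
o(N, D) = 1 - D/71 (o(N, D) = 1 + D*(-1/71) = 1 - D/71)
J(a) = 76 - a
S = 33429 (S = -3*(-11084 - (76 - 1*17)) = -3*(-11084 - (76 - 17)) = -3*(-11084 - 1*59) = -3*(-11084 - 59) = -3*(-11143) = 33429)
S - (-1)*o(-27, T(-1)) = 33429 - (-1)*(1 - (-9 + 13/(-1))/71) = 33429 - (-1)*(1 - (-9 + 13*(-1))/71) = 33429 - (-1)*(1 - (-9 - 13)/71) = 33429 - (-1)*(1 - 1/71*(-22)) = 33429 - (-1)*(1 + 22/71) = 33429 - (-1)*93/71 = 33429 - 1*(-93/71) = 33429 + 93/71 = 2373552/71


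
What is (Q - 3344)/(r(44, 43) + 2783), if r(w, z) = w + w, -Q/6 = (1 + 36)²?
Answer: -11558/2871 ≈ -4.0258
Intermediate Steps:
Q = -8214 (Q = -6*(1 + 36)² = -6*37² = -6*1369 = -8214)
r(w, z) = 2*w
(Q - 3344)/(r(44, 43) + 2783) = (-8214 - 3344)/(2*44 + 2783) = -11558/(88 + 2783) = -11558/2871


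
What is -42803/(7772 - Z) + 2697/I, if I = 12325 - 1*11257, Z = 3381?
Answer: -11290359/1563196 ≈ -7.2226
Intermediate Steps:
I = 1068 (I = 12325 - 11257 = 1068)
-42803/(7772 - Z) + 2697/I = -42803/(7772 - 1*3381) + 2697/1068 = -42803/(7772 - 3381) + 2697*(1/1068) = -42803/4391 + 899/356 = -11290359/1563196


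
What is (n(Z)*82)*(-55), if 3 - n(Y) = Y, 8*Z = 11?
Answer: -29315/4 ≈ -7328.8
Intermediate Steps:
Z = 11/8 (Z = (⅛)*11 = 11/8 ≈ 1.3750)
n(Y) = 3 - Y
(n(Z)*82)*(-55) = ((3 - 1*11/8)*82)*(-55) = ((3 - 11/8)*82)*(-55) = ((13/8)*82)*(-55) = (533/4)*(-55) = -29315/4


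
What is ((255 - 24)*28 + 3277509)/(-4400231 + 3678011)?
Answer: -1094659/240740 ≈ -4.5471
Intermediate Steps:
((255 - 24)*28 + 3277509)/(-4400231 + 3678011) = (231*28 + 3277509)/(-722220) = (6468 + 3277509)*(-1/722220) = 3283977*(-1/722220) = -1094659/240740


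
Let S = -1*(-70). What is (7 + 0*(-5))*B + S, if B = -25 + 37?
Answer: 154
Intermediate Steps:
B = 12
S = 70
(7 + 0*(-5))*B + S = (7 + 0*(-5))*12 + 70 = (7 + 0)*12 + 70 = 7*12 + 70 = 84 + 70 = 154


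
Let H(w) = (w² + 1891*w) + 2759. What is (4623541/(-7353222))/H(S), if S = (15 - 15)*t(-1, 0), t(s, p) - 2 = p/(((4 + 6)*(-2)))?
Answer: -4623541/20287539498 ≈ -0.00022790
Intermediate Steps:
t(s, p) = 2 - p/20 (t(s, p) = 2 + p/(((4 + 6)*(-2))) = 2 + p/((10*(-2))) = 2 + p/(-20) = 2 + p*(-1/20) = 2 - p/20)
S = 0 (S = (15 - 15)*(2 - 1/20*0) = 0*(2 + 0) = 0*2 = 0)
H(w) = 2759 + w² + 1891*w
(4623541/(-7353222))/H(S) = (4623541/(-7353222))/(2759 + 0² + 1891*0) = (4623541*(-1/7353222))/(2759 + 0 + 0) = -4623541/7353222/2759 = -4623541/7353222*1/2759 = -4623541/20287539498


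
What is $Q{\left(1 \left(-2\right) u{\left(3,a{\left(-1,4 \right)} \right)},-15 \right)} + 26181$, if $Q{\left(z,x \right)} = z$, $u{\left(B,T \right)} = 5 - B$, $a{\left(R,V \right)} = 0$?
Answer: $26177$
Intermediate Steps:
$Q{\left(1 \left(-2\right) u{\left(3,a{\left(-1,4 \right)} \right)},-15 \right)} + 26181 = 1 \left(-2\right) \left(5 - 3\right) + 26181 = - 2 \left(5 - 3\right) + 26181 = \left(-2\right) 2 + 26181 = -4 + 26181 = 26177$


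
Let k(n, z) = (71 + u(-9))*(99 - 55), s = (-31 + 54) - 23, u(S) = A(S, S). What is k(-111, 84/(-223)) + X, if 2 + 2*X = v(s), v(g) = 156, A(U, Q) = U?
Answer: 2805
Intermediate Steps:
u(S) = S
s = 0 (s = 23 - 23 = 0)
X = 77 (X = -1 + (½)*156 = -1 + 78 = 77)
k(n, z) = 2728 (k(n, z) = (71 - 9)*(99 - 55) = 62*44 = 2728)
k(-111, 84/(-223)) + X = 2728 + 77 = 2805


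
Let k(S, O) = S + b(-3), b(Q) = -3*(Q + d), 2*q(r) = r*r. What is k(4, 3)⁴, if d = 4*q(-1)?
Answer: 2401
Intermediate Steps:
q(r) = r²/2 (q(r) = (r*r)/2 = r²/2)
d = 2 (d = 4*((½)*(-1)²) = 4*((½)*1) = 4*(½) = 2)
b(Q) = -6 - 3*Q (b(Q) = -3*(Q + 2) = -3*(2 + Q) = -6 - 3*Q)
k(S, O) = 3 + S (k(S, O) = S + (-6 - 3*(-3)) = S + (-6 + 9) = S + 3 = 3 + S)
k(4, 3)⁴ = (3 + 4)⁴ = 7⁴ = 2401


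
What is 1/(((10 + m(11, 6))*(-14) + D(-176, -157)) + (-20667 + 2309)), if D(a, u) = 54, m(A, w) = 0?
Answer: -1/18444 ≈ -5.4218e-5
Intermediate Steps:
1/(((10 + m(11, 6))*(-14) + D(-176, -157)) + (-20667 + 2309)) = 1/(((10 + 0)*(-14) + 54) + (-20667 + 2309)) = 1/((10*(-14) + 54) - 18358) = 1/((-140 + 54) - 18358) = 1/(-86 - 18358) = 1/(-18444) = -1/18444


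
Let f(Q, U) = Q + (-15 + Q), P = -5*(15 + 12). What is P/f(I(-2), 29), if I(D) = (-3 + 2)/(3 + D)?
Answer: 135/17 ≈ 7.9412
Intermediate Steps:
P = -135 (P = -5*27 = -135)
I(D) = -1/(3 + D)
f(Q, U) = -15 + 2*Q
P/f(I(-2), 29) = -135/(-15 + 2*(-1/(3 - 2))) = -135/(-15 + 2*(-1/1)) = -135/(-15 + 2*(-1*1)) = -135/(-15 + 2*(-1)) = -135/(-15 - 2) = -135/(-17) = -135*(-1/17) = 135/17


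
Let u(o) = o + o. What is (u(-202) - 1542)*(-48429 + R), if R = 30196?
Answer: 35481418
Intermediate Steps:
u(o) = 2*o
(u(-202) - 1542)*(-48429 + R) = (2*(-202) - 1542)*(-48429 + 30196) = (-404 - 1542)*(-18233) = -1946*(-18233) = 35481418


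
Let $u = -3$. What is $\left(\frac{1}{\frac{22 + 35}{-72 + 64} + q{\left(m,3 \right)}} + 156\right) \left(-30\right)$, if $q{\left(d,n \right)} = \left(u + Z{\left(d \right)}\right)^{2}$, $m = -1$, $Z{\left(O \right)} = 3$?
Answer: $- \frac{88840}{19} \approx -4675.8$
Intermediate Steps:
$q{\left(d,n \right)} = 0$ ($q{\left(d,n \right)} = \left(-3 + 3\right)^{2} = 0^{2} = 0$)
$\left(\frac{1}{\frac{22 + 35}{-72 + 64} + q{\left(m,3 \right)}} + 156\right) \left(-30\right) = \left(\frac{1}{\frac{22 + 35}{-72 + 64} + 0} + 156\right) \left(-30\right) = \left(\frac{1}{\frac{57}{-8} + 0} + 156\right) \left(-30\right) = \left(\frac{1}{57 \left(- \frac{1}{8}\right) + 0} + 156\right) \left(-30\right) = \left(\frac{1}{- \frac{57}{8} + 0} + 156\right) \left(-30\right) = \left(\frac{1}{- \frac{57}{8}} + 156\right) \left(-30\right) = \left(- \frac{8}{57} + 156\right) \left(-30\right) = \frac{8884}{57} \left(-30\right) = - \frac{88840}{19}$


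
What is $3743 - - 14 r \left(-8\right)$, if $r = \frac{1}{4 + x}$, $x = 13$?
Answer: $\frac{63519}{17} \approx 3736.4$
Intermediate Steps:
$r = \frac{1}{17}$ ($r = \frac{1}{4 + 13} = \frac{1}{17} \approx 0.058824$)
$3743 - - 14 r \left(-8\right) = 3743 - \left(-14\right) \frac{1}{17} \left(-8\right) = 3743 - \left(- \frac{14}{17}\right) \left(-8\right) = 3743 - \frac{112}{17} = \frac{63519}{17}$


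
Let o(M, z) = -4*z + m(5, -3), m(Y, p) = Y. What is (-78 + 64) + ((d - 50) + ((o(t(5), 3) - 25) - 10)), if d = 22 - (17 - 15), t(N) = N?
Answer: -86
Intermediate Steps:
o(M, z) = 5 - 4*z (o(M, z) = -4*z + 5 = 5 - 4*z)
d = 20 (d = 22 - 1*2 = 22 - 2 = 20)
(-78 + 64) + ((d - 50) + ((o(t(5), 3) - 25) - 10)) = (-78 + 64) + ((20 - 50) + (((5 - 4*3) - 25) - 10)) = -14 + (-30 + (((5 - 12) - 25) - 10)) = -14 + (-30 + ((-7 - 25) - 10)) = -14 + (-30 + (-32 - 10)) = -14 + (-30 - 42) = -14 - 72 = -86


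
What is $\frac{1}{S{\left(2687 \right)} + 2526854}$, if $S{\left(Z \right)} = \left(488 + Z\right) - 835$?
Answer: $\frac{1}{2529194} \approx 3.9538 \cdot 10^{-7}$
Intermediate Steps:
$S{\left(Z \right)} = -347 + Z$
$\frac{1}{S{\left(2687 \right)} + 2526854} = \frac{1}{\left(-347 + 2687\right) + 2526854} = \frac{1}{2340 + 2526854} = \frac{1}{2529194}$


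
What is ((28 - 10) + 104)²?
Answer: 14884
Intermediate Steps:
((28 - 10) + 104)² = (18 + 104)² = 122² = 14884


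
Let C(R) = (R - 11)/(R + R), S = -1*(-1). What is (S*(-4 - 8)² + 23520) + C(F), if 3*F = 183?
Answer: 1443529/61 ≈ 23664.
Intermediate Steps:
S = 1
F = 61 (F = (⅓)*183 = 61)
C(R) = (-11 + R)/(2*R) (C(R) = (-11 + R)/((2*R)) = (-11 + R)*(1/(2*R)) = (-11 + R)/(2*R))
(S*(-4 - 8)² + 23520) + C(F) = (1*(-4 - 8)² + 23520) + (½)*(-11 + 61)/61 = (1*(-12)² + 23520) + (½)*(1/61)*50 = (1*144 + 23520) + 25/61 = (144 + 23520) + 25/61 = 23664 + 25/61 = 1443529/61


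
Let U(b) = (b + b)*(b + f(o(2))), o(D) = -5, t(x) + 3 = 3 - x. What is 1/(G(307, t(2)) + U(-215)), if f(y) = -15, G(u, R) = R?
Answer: 1/98898 ≈ 1.0111e-5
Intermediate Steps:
t(x) = -x (t(x) = -3 + (3 - x) = -x)
U(b) = 2*b*(-15 + b) (U(b) = (b + b)*(b - 15) = (2*b)*(-15 + b) = 2*b*(-15 + b))
1/(G(307, t(2)) + U(-215)) = 1/(-1*2 + 2*(-215)*(-15 - 215)) = 1/(-2 + 2*(-215)*(-230)) = 1/(-2 + 98900) = 1/98898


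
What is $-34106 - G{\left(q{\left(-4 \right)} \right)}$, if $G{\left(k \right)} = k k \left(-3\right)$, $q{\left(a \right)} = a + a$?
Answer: $-33914$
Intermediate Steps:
$q{\left(a \right)} = 2 a$
$G{\left(k \right)} = - 3 k^{2}$ ($G{\left(k \right)} = k^{2} \left(-3\right) = - 3 k^{2}$)
$-34106 - G{\left(q{\left(-4 \right)} \right)} = -34106 - - 3 \left(2 \left(-4\right)\right)^{2} = -34106 - - 3 \left(-8\right)^{2} = -34106 - \left(-3\right) 64 = -34106 - -192 = -34106 + 192 = -33914$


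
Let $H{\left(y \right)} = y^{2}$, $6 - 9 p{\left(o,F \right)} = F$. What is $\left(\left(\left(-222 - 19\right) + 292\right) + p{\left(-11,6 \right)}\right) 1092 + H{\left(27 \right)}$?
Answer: $56421$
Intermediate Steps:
$p{\left(o,F \right)} = \frac{2}{3} - \frac{F}{9}$
$\left(\left(\left(-222 - 19\right) + 292\right) + p{\left(-11,6 \right)}\right) 1092 + H{\left(27 \right)} = \left(\left(\left(-222 - 19\right) + 292\right) + \left(\frac{2}{3} - \frac{2}{3}\right)\right) 1092 + 27^{2} = \left(\left(\left(-222 - 19\right) + 292\right) + \left(\frac{2}{3} - \frac{2}{3}\right)\right) 1092 + 729 = \left(\left(-241 + 292\right) + 0\right) 1092 + 729 = \left(51 + 0\right) 1092 + 729 = 51 \cdot 1092 + 729 = 55692 + 729 = 56421$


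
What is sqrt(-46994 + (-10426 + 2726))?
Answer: I*sqrt(54694) ≈ 233.87*I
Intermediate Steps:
sqrt(-46994 + (-10426 + 2726)) = sqrt(-46994 - 7700) = sqrt(-54694) = I*sqrt(54694)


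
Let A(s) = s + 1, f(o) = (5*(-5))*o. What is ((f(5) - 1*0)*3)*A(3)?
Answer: -1500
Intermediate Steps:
f(o) = -25*o
A(s) = 1 + s
((f(5) - 1*0)*3)*A(3) = ((-25*5 - 1*0)*3)*(1 + 3) = ((-125 + 0)*3)*4 = -125*3*4 = -375*4 = -1500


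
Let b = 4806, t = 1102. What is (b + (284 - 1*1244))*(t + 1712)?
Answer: 10822644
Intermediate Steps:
(b + (284 - 1*1244))*(t + 1712) = (4806 + (284 - 1*1244))*(1102 + 1712) = (4806 + (284 - 1244))*2814 = (4806 - 960)*2814 = 3846*2814 = 10822644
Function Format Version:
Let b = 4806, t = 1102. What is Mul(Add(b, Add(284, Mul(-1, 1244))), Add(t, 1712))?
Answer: 10822644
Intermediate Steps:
Mul(Add(b, Add(284, Mul(-1, 1244))), Add(t, 1712)) = Mul(Add(4806, Add(284, Mul(-1, 1244))), Add(1102, 1712)) = Mul(Add(4806, Add(284, -1244)), 2814) = Mul(Add(4806, -960), 2814) = Mul(3846, 2814) = 10822644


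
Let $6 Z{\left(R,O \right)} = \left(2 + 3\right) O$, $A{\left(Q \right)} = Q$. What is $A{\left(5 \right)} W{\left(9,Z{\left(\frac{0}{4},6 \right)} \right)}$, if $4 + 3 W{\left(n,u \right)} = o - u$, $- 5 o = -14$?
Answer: $- \frac{31}{3} \approx -10.333$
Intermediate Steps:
$o = \frac{14}{5}$ ($o = \left(- \frac{1}{5}\right) \left(-14\right) = \frac{14}{5} \approx 2.8$)
$Z{\left(R,O \right)} = \frac{5 O}{6}$ ($Z{\left(R,O \right)} = \frac{\left(2 + 3\right) O}{6} = \frac{5 O}{6}$)
$W{\left(n,u \right)} = - \frac{2}{5} - \frac{u}{3}$ ($W{\left(n,u \right)} = - \frac{4}{3} + \frac{\frac{14}{5} - u}{3} = - \frac{4}{3} - \left(- \frac{14}{15} + \frac{u}{3}\right) = - \frac{2}{5} - \frac{u}{3}$)
$A{\left(5 \right)} W{\left(9,Z{\left(\frac{0}{4},6 \right)} \right)} = 5 \left(- \frac{2}{5} - \frac{\frac{5}{6} \cdot 6}{3}\right) = 5 \left(- \frac{2}{5} - \frac{5}{3}\right) = 5 \left(- \frac{31}{15}\right) = - \frac{31}{3}$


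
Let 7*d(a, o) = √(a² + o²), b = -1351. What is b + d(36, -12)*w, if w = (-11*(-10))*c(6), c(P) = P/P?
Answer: -1351 + 1320*√10/7 ≈ -754.68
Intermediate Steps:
c(P) = 1
w = 110 (w = -11*(-10)*1 = 110*1 = 110)
d(a, o) = √(a² + o²)/7
b + d(36, -12)*w = -1351 + (√(36² + (-12)²)/7)*110 = -1351 + (√(1296 + 144)/7)*110 = -1351 + (√1440/7)*110 = -1351 + ((12*√10)/7)*110 = -1351 + (12*√10/7)*110 = -1351 + 1320*√10/7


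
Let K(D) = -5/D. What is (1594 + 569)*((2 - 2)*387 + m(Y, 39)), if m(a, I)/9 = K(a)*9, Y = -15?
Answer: 58401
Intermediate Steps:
m(a, I) = -405/a (m(a, I) = 9*(-5/a*9) = 9*(-45/a) = -405/a)
(1594 + 569)*((2 - 2)*387 + m(Y, 39)) = (1594 + 569)*((2 - 2)*387 - 405/(-15)) = 2163*(0*387 - 405*(-1/15)) = 2163*(0 + 27) = 2163*27 = 58401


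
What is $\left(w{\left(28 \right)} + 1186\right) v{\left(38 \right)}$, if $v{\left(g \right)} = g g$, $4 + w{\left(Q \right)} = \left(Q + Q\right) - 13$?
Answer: $1768900$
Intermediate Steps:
$w{\left(Q \right)} = -17 + 2 Q$ ($w{\left(Q \right)} = -4 + \left(\left(Q + Q\right) - 13\right) = -4 + \left(2 Q - 13\right) = -4 + \left(-13 + 2 Q\right) = -17 + 2 Q$)
$v{\left(g \right)} = g^{2}$
$\left(w{\left(28 \right)} + 1186\right) v{\left(38 \right)} = \left(\left(-17 + 2 \cdot 28\right) + 1186\right) 38^{2} = \left(\left(-17 + 56\right) + 1186\right) 1444 = \left(39 + 1186\right) 1444 = 1225 \cdot 1444 = 1768900$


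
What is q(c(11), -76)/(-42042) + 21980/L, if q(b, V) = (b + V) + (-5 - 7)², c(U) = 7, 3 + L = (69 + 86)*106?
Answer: 307617045/230207978 ≈ 1.3363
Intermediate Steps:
L = 16427 (L = -3 + (69 + 86)*106 = -3 + 155*106 = -3 + 16430 = 16427)
q(b, V) = 144 + V + b (q(b, V) = (V + b) + (-12)² = (V + b) + 144 = 144 + V + b)
q(c(11), -76)/(-42042) + 21980/L = (144 - 76 + 7)/(-42042) + 21980/16427 = 75*(-1/42042) + 21980*(1/16427) = -25/14014 + 21980/16427 = 307617045/230207978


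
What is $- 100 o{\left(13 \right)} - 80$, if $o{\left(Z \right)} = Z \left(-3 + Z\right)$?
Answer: $-13080$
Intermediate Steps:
$- 100 o{\left(13 \right)} - 80 = - 100 \cdot 13 \left(-3 + 13\right) - 80 = - 100 \cdot 13 \cdot 10 - 80 = \left(-100\right) 130 - 80 = -13000 - 80 = -13080$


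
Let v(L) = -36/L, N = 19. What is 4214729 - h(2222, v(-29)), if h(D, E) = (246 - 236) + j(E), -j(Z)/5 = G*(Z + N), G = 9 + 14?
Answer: 122294356/29 ≈ 4.2170e+6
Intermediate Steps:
G = 23
j(Z) = -2185 - 115*Z (j(Z) = -115*(Z + 19) = -115*(19 + Z) = -5*(437 + 23*Z) = -2185 - 115*Z)
h(D, E) = -2175 - 115*E (h(D, E) = (246 - 236) + (-2185 - 115*E) = 10 + (-2185 - 115*E) = -2175 - 115*E)
4214729 - h(2222, v(-29)) = 4214729 - (-2175 - (-4140)/(-29)) = 4214729 - (-2175 - (-4140)*(-1)/29) = 4214729 - (-2175 - 115*36/29) = 4214729 - (-2175 - 4140/29) = 4214729 - 1*(-67215/29) = 4214729 + 67215/29 = 122294356/29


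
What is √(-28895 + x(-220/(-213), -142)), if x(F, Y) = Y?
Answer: I*√29037 ≈ 170.4*I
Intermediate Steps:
√(-28895 + x(-220/(-213), -142)) = √(-28895 - 142) = √(-29037) = I*√29037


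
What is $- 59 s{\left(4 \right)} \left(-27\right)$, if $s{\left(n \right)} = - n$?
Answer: $-6372$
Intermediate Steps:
$- 59 s{\left(4 \right)} \left(-27\right) = - 59 \left(\left(-1\right) 4\right) \left(-27\right) = \left(-59\right) \left(-4\right) \left(-27\right) = 236 \left(-27\right) = -6372$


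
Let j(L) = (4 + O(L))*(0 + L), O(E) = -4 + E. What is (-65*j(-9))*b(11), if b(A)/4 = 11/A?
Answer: -21060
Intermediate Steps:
b(A) = 44/A (b(A) = 4*(11/A) = 44/A)
j(L) = L² (j(L) = (4 + (-4 + L))*(0 + L) = L*L = L²)
(-65*j(-9))*b(11) = (-65*(-9)²)*(44/11) = (-65*81)*(44*(1/11)) = -5265*4 = -21060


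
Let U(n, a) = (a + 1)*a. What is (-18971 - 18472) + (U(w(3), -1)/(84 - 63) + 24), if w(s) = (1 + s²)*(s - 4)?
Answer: -37419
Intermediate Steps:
w(s) = (1 + s²)*(-4 + s)
U(n, a) = a*(1 + a) (U(n, a) = (1 + a)*a = a*(1 + a))
(-18971 - 18472) + (U(w(3), -1)/(84 - 63) + 24) = (-18971 - 18472) + ((-(1 - 1))/(84 - 63) + 24) = -37443 + (-1*0/21 + 24) = -37443 + (0*(1/21) + 24) = -37443 + (0 + 24) = -37443 + 24 = -37419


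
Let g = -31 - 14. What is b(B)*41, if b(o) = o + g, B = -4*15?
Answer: -4305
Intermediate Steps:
B = -60
g = -45
b(o) = -45 + o (b(o) = o - 45 = -45 + o)
b(B)*41 = (-45 - 60)*41 = -105*41 = -4305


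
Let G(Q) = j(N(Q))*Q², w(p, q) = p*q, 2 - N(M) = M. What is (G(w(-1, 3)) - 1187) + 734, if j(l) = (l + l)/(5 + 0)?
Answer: -435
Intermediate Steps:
N(M) = 2 - M
j(l) = 2*l/5 (j(l) = (2*l)/5 = (2*l)*(⅕) = 2*l/5)
G(Q) = Q²*(⅘ - 2*Q/5) (G(Q) = (2*(2 - Q)/5)*Q² = (⅘ - 2*Q/5)*Q² = Q²*(⅘ - 2*Q/5))
(G(w(-1, 3)) - 1187) + 734 = (2*(-1*3)²*(2 - (-1)*3)/5 - 1187) + 734 = ((⅖)*(-3)²*(2 - 1*(-3)) - 1187) + 734 = ((⅖)*9*(2 + 3) - 1187) + 734 = ((⅖)*9*5 - 1187) + 734 = (18 - 1187) + 734 = -1169 + 734 = -435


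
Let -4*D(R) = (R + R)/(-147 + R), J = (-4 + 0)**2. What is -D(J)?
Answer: -8/131 ≈ -0.061069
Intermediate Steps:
J = 16 (J = (-4)**2 = 16)
D(R) = -R/(2*(-147 + R)) (D(R) = -(R + R)/(4*(-147 + R)) = -2*R/(4*(-147 + R)) = -R/(2*(-147 + R)))
-D(J) = -(-1)*16/(-294 + 2*16) = -(-1)*16/(-294 + 32) = -(-1)*16/(-262) = -(-1)*16*(-1)/262 = -1*8/131 = -8/131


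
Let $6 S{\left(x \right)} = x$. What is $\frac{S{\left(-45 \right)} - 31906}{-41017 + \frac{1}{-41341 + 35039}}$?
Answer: $\frac{201118877}{258489135} \approx 0.77806$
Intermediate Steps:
$S{\left(x \right)} = \frac{x}{6}$
$\frac{S{\left(-45 \right)} - 31906}{-41017 + \frac{1}{-41341 + 35039}} = \frac{\frac{1}{6} \left(-45\right) - 31906}{-41017 + \frac{1}{-41341 + 35039}} = \frac{- \frac{15}{2} - 31906}{-41017 + \frac{1}{-6302}} = - \frac{63827}{2 \left(-41017 - \frac{1}{6302}\right)} = - \frac{63827}{2 \left(- \frac{258489135}{6302}\right)} = \left(- \frac{63827}{2}\right) \left(- \frac{6302}{258489135}\right) = \frac{201118877}{258489135}$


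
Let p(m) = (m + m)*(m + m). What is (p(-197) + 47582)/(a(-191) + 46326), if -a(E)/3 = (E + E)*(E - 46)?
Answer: -33803/37546 ≈ -0.90031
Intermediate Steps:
a(E) = -6*E*(-46 + E) (a(E) = -3*(E + E)*(E - 46) = -3*2*E*(-46 + E) = -6*E*(-46 + E))
p(m) = 4*m² (p(m) = (2*m)*(2*m) = 4*m²)
(p(-197) + 47582)/(a(-191) + 46326) = (4*(-197)² + 47582)/(6*(-191)*(46 - 1*(-191)) + 46326) = (4*38809 + 47582)/(6*(-191)*(46 + 191) + 46326) = (155236 + 47582)/(6*(-191)*237 + 46326) = 202818/(-271602 + 46326) = 202818/(-225276) = 202818*(-1/225276) = -33803/37546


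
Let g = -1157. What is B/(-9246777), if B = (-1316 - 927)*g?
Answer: -2595151/9246777 ≈ -0.28065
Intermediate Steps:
B = 2595151 (B = (-1316 - 927)*(-1157) = -2243*(-1157) = 2595151)
B/(-9246777) = 2595151/(-9246777) = 2595151*(-1/9246777) = -2595151/9246777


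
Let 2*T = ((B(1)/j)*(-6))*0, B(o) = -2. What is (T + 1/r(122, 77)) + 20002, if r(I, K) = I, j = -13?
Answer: 2440245/122 ≈ 20002.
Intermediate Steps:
T = 0 (T = ((-2/(-13)*(-6))*0)/2 = ((-2*(-1/13)*(-6))*0)/2 = (((2/13)*(-6))*0)/2 = (-12/13*0)/2 = (½)*0 = 0)
(T + 1/r(122, 77)) + 20002 = (0 + 1/122) + 20002 = 1/122 + 20002 = 2440245/122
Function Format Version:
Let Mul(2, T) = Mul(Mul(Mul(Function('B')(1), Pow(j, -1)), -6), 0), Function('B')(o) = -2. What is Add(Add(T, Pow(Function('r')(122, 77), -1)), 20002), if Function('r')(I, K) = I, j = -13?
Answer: Rational(2440245, 122) ≈ 20002.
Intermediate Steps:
T = 0 (T = Mul(Rational(1, 2), Mul(Mul(Mul(-2, Pow(-13, -1)), -6), 0)) = Mul(Rational(1, 2), Mul(Mul(Mul(-2, Rational(-1, 13)), -6), 0)) = Mul(Rational(1, 2), Mul(Mul(Rational(2, 13), -6), 0)) = Mul(Rational(1, 2), Mul(Rational(-12, 13), 0)) = Mul(Rational(1, 2), 0) = 0)
Add(Add(T, Pow(Function('r')(122, 77), -1)), 20002) = Add(Add(0, Pow(122, -1)), 20002) = Add(Add(0, Rational(1, 122)), 20002) = Add(Rational(1, 122), 20002) = Rational(2440245, 122)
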